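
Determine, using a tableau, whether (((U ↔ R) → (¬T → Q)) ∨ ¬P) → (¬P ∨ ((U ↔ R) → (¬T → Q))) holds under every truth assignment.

Valid

Assume the negation and expand:
Initial set: {¬((((U ↔ R) → (¬T → Q)) ∨ ¬P) → (¬P ∨ ((U ↔ R) → (¬T → Q))))}.
¬((((U ↔ R) → (¬T → Q)) ∨ ¬P) → (¬P ∨ ((U ↔ R) → (¬T → Q)))): α-rule — add (((U ↔ R) → (¬T → Q)) ∨ ¬P), ¬(¬P ∨ ((U ↔ R) → (¬T → Q))).
¬(¬P ∨ ((U ↔ R) → (¬T → Q))): α-rule — add ¬¬P, ¬((U ↔ R) → (¬T → Q)).
¬((U ↔ R) → (¬T → Q)): α-rule — add (U ↔ R), ¬(¬T → Q).
¬(¬T → Q): α-rule — add ¬T, ¬Q.
(((U ↔ R) → (¬T → Q)) ∨ ¬P): β-rule — branch into ((U ↔ R) → (¬T → Q))  //  ¬P.
  branch 1 (add ((U ↔ R) → (¬T → Q))):
    (U ↔ R): β-rule — branch into U, R  //  ¬U, ¬R.
      branch 1.1 (add U, R):
        ((U ↔ R) → (¬T → Q)): β-rule — branch into ¬(U ↔ R)  //  (¬T → Q).
          branch 1.1.1 (add ¬(U ↔ R)):
            ¬(U ↔ R): β-rule — branch into U, ¬R  //  ¬U, R.
              branch 1.1.1.1 (add U, ¬R):
                × closes — contains both R and ¬R.
              branch 1.1.1.2 (add ¬U, R):
                × closes — contains both U and ¬U.
          branch 1.1.2 (add (¬T → Q)):
            (¬T → Q): β-rule — branch into ¬¬T  //  Q.
              branch 1.1.2.1 (add ¬¬T):
                × closes — contains both T and ¬T.
              branch 1.1.2.2 (add Q):
                × closes — contains both Q and ¬Q.
      branch 1.2 (add ¬U, ¬R):
        ((U ↔ R) → (¬T → Q)): β-rule — branch into ¬(U ↔ R)  //  (¬T → Q).
          branch 1.2.1 (add ¬(U ↔ R)):
            ¬(U ↔ R): β-rule — branch into U, ¬R  //  ¬U, R.
              branch 1.2.1.1 (add U, ¬R):
                × closes — contains both U and ¬U.
              branch 1.2.1.2 (add ¬U, R):
                × closes — contains both R and ¬R.
          branch 1.2.2 (add (¬T → Q)):
            (¬T → Q): β-rule — branch into ¬¬T  //  Q.
              branch 1.2.2.1 (add ¬¬T):
                × closes — contains both T and ¬T.
              branch 1.2.2.2 (add Q):
                × closes — contains both Q and ¬Q.
  branch 2 (add ¬P):
    × closes — contains both P and ¬P.
All 9 branches close.
Every branch closed, so the negation is unsatisfiable and the formula is valid.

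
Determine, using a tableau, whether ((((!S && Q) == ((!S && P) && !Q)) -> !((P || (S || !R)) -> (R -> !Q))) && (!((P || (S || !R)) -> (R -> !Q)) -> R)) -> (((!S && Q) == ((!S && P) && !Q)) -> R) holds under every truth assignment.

Valid

Assume the negation and expand:
Initial set: {!(((((!S && Q) == ((!S && P) && !Q)) -> !((P || (S || !R)) -> (R -> !Q))) && (!((P || (S || !R)) -> (R -> !Q)) -> R)) -> (((!S && Q) == ((!S && P) && !Q)) -> R))}.
!(((((!S && Q) == ((!S && P) && !Q)) -> !((P || (S || !R)) -> (R -> !Q))) && (!((P || (S || !R)) -> (R -> !Q)) -> R)) -> (((!S && Q) == ((!S && P) && !Q)) -> R)): α-rule — add ((((!S && Q) == ((!S && P) && !Q)) -> !((P || (S || !R)) -> (R -> !Q))) && (!((P || (S || !R)) -> (R -> !Q)) -> R)), !(((!S && Q) == ((!S && P) && !Q)) -> R).
((((!S && Q) == ((!S && P) && !Q)) -> !((P || (S || !R)) -> (R -> !Q))) && (!((P || (S || !R)) -> (R -> !Q)) -> R)): α-rule — add (((!S && Q) == ((!S && P) && !Q)) -> !((P || (S || !R)) -> (R -> !Q))), (!((P || (S || !R)) -> (R -> !Q)) -> R).
!(((!S && Q) == ((!S && P) && !Q)) -> R): α-rule — add ((!S && Q) == ((!S && P) && !Q)), !R.
(((!S && Q) == ((!S && P) && !Q)) -> !((P || (S || !R)) -> (R -> !Q))): β-rule — branch into !((!S && Q) == ((!S && P) && !Q))  //  !((P || (S || !R)) -> (R -> !Q)).
  branch 1 (add !((!S && Q) == ((!S && P) && !Q))):
    (!((P || (S || !R)) -> (R -> !Q)) -> R): β-rule — branch into !!((P || (S || !R)) -> (R -> !Q))  //  R.
      branch 1.1 (add !!((P || (S || !R)) -> (R -> !Q))):
        ((!S && Q) == ((!S && P) && !Q)): β-rule — branch into (!S && Q), ((!S && P) && !Q)  //  !(!S && Q), !((!S && P) && !Q).
          branch 1.1.1 (add (!S && Q), ((!S && P) && !Q)):
            (!S && Q): α-rule — add !S, Q.
            ((!S && P) && !Q): α-rule — add (!S && P), !Q.
            × closes — contains both Q and !Q.
          branch 1.1.2 (add !(!S && Q), !((!S && P) && !Q)):
            !((!S && Q) == ((!S && P) && !Q)): β-rule — branch into (!S && Q), !((!S && P) && !Q)  //  !(!S && Q), ((!S && P) && !Q).
              branch 1.1.2.1 (add (!S && Q), !((!S && P) && !Q)):
                (!S && Q): α-rule — add !S, Q.
                !!((P || (S || !R)) -> (R -> !Q)): β-rule — branch into !(P || (S || !R))  //  (R -> !Q).
                  branch 1.1.2.1.1 (add !(P || (S || !R))):
                    !(P || (S || !R)): α-rule — add !P, !(S || !R).
                    !(S || !R): α-rule — add !S, !!R.
                    × closes — contains both R and !R.
                  branch 1.1.2.1.2 (add (R -> !Q)):
                    !(!S && Q): β-rule — branch into !!S  //  !Q.
                      branch 1.1.2.1.2.1 (add !!S):
                        × closes — contains both S and !S.
                      branch 1.1.2.1.2.2 (add !Q):
                        × closes — contains both Q and !Q.
              branch 1.1.2.2 (add !(!S && Q), ((!S && P) && !Q)):
                ((!S && P) && !Q): α-rule — add (!S && P), !Q.
                (!S && P): α-rule — add !S, P.
                !!((P || (S || !R)) -> (R -> !Q)): β-rule — branch into !(P || (S || !R))  //  (R -> !Q).
                  branch 1.1.2.2.1 (add !(P || (S || !R))):
                    !(P || (S || !R)): α-rule — add !P, !(S || !R).
                    × closes — contains both P and !P.
                  branch 1.1.2.2.2 (add (R -> !Q)):
                    !(!S && Q): β-rule — branch into !!S  //  !Q.
                      branch 1.1.2.2.2.1 (add !!S):
                        × closes — contains both S and !S.
                      branch 1.1.2.2.2.2 (add !Q):
                        !((!S && P) && !Q): β-rule — branch into !(!S && P)  //  !!Q.
                          branch 1.1.2.2.2.2.1 (add !(!S && P)):
                            !(!S && Q): β-rule — branch into !!S  //  !Q.
                              branch 1.1.2.2.2.2.1.1 (add !!S):
                                × closes — contains both S and !S.
                              branch 1.1.2.2.2.2.1.2 (add !Q):
                                (R -> !Q): β-rule — branch into !R  //  !Q.
                                  branch 1.1.2.2.2.2.1.2.1 (add !R):
                                    !(!S && P): β-rule — branch into !!S  //  !P.
                                      branch 1.1.2.2.2.2.1.2.1.1 (add !!S):
                                        × closes — contains both S and !S.
                                      branch 1.1.2.2.2.2.1.2.1.2 (add !P):
                                        × closes — contains both P and !P.
                                  branch 1.1.2.2.2.2.1.2.2 (add !Q):
                                    !(!S && P): β-rule — branch into !!S  //  !P.
                                      branch 1.1.2.2.2.2.1.2.2.1 (add !!S):
                                        × closes — contains both S and !S.
                                      branch 1.1.2.2.2.2.1.2.2.2 (add !P):
                                        × closes — contains both P and !P.
                          branch 1.1.2.2.2.2.2 (add !!Q):
                            × closes — contains both Q and !Q.
      branch 1.2 (add R):
        × closes — contains both R and !R.
  branch 2 (add !((P || (S || !R)) -> (R -> !Q))):
    !((P || (S || !R)) -> (R -> !Q)): α-rule — add (P || (S || !R)), !(R -> !Q).
    !(R -> !Q): α-rule — add R, !!Q.
    × closes — contains both R and !R.
All 14 branches close.
Every branch closed, so the negation is unsatisfiable and the formula is valid.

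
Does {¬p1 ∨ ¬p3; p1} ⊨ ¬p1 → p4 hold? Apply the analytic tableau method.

Initial set: {(¬p1 ∨ ¬p3); p1; ¬(¬p1 → p4)}.
¬(¬p1 → p4): α-rule — add ¬p1, ¬p4.
× closes — contains both p1 and ¬p1.
All 1 branch closes.
Every branch closed, so the premises entail the conclusion.

Yes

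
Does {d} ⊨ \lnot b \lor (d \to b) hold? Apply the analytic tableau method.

Initial set: {d; \lnot (\lnot b \lor (d \to b))}.
\lnot (\lnot b \lor (d \to b)): α-rule — add \lnot \lnot b, \lnot (d \to b).
\lnot (d \to b): α-rule — add d, \lnot b.
× closes — contains both b and \lnot b.
All 1 branch closes.
Every branch closed, so the premises entail the conclusion.

Yes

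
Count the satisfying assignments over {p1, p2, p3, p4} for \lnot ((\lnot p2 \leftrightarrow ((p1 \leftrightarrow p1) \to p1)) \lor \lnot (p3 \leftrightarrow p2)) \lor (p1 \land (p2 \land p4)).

Initial set: {(\lnot ((\lnot p2 \leftrightarrow ((p1 \leftrightarrow p1) \to p1)) \lor \lnot (p3 \leftrightarrow p2)) \lor (p1 \land (p2 \land p4)))}.
(\lnot ((\lnot p2 \leftrightarrow ((p1 \leftrightarrow p1) \to p1)) \lor \lnot (p3 \leftrightarrow p2)) \lor (p1 \land (p2 \land p4))): β-rule — branch into \lnot ((\lnot p2 \leftrightarrow ((p1 \leftrightarrow p1) \to p1)) \lor \lnot (p3 \leftrightarrow p2))  //  (p1 \land (p2 \land p4)).
  branch 1 (add \lnot ((\lnot p2 \leftrightarrow ((p1 \leftrightarrow p1) \to p1)) \lor \lnot (p3 \leftrightarrow p2))):
    \lnot ((\lnot p2 \leftrightarrow ((p1 \leftrightarrow p1) \to p1)) \lor \lnot (p3 \leftrightarrow p2)): α-rule — add \lnot (\lnot p2 \leftrightarrow ((p1 \leftrightarrow p1) \to p1)), \lnot \lnot (p3 \leftrightarrow p2).
    \lnot (\lnot p2 \leftrightarrow ((p1 \leftrightarrow p1) \to p1)): β-rule — branch into \lnot p2, \lnot ((p1 \leftrightarrow p1) \to p1)  //  \lnot \lnot p2, ((p1 \leftrightarrow p1) \to p1).
      branch 1.1 (add \lnot p2, \lnot ((p1 \leftrightarrow p1) \to p1)):
        \lnot ((p1 \leftrightarrow p1) \to p1): α-rule — add (p1 \leftrightarrow p1), \lnot p1.
        \lnot \lnot (p3 \leftrightarrow p2): β-rule — branch into p3, p2  //  \lnot p3, \lnot p2.
          branch 1.1.1 (add p3, p2):
            × closes — contains both p2 and \lnot p2.
          branch 1.1.2 (add \lnot p3, \lnot p2):
            (p1 \leftrightarrow p1): β-rule — branch into p1, p1  //  \lnot p1, \lnot p1.
              branch 1.1.2.1 (add p1, p1):
                × closes — contains both p1 and \lnot p1.
              branch 1.1.2.2 (add \lnot p1, \lnot p1):
                ○ open, literals {p1=false, p2=false, p3=false}.
      branch 1.2 (add \lnot \lnot p2, ((p1 \leftrightarrow p1) \to p1)):
        \lnot \lnot (p3 \leftrightarrow p2): β-rule — branch into p3, p2  //  \lnot p3, \lnot p2.
          branch 1.2.1 (add p3, p2):
            ((p1 \leftrightarrow p1) \to p1): β-rule — branch into \lnot (p1 \leftrightarrow p1)  //  p1.
              branch 1.2.1.1 (add \lnot (p1 \leftrightarrow p1)):
                \lnot (p1 \leftrightarrow p1): β-rule — branch into p1, \lnot p1  //  \lnot p1, p1.
                  branch 1.2.1.1.1 (add p1, \lnot p1):
                    × closes — contains both p1 and \lnot p1.
                  branch 1.2.1.1.2 (add \lnot p1, p1):
                    × closes — contains both p1 and \lnot p1.
              branch 1.2.1.2 (add p1):
                ○ open, literals {p1=true, p2=true, p3=true}.
          branch 1.2.2 (add \lnot p3, \lnot p2):
            × closes — contains both p2 and \lnot p2.
  branch 2 (add (p1 \land (p2 \land p4))):
    (p1 \land (p2 \land p4)): α-rule — add p1, (p2 \land p4).
    (p2 \land p4): α-rule — add p2, p4.
    ○ open, literals {p1=true, p2=true, p4=true}.
5 branches closed, 3 open.
Each open branch fixes some atoms; the unmentioned ones are free. Counting distinct full assignments: branch {p1=false, p2=false, p3=false} (p4) contributes 2 new; branch {p1=true, p2=true, p3=true} (p4) contributes 2 new; branch {p1=true, p2=true, p4=true} (p3) contributes 1 new. Total: 5.

5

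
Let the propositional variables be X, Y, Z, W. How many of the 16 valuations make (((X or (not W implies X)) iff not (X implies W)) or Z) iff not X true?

Initial set: {((((X or (not W implies X)) iff not (X implies W)) or Z) iff not X)}.
((((X or (not W implies X)) iff not (X implies W)) or Z) iff not X): β-rule — branch into (((X or (not W implies X)) iff not (X implies W)) or Z), not X  //  not (((X or (not W implies X)) iff not (X implies W)) or Z), not not X.
  branch 1 (add (((X or (not W implies X)) iff not (X implies W)) or Z), not X):
    (((X or (not W implies X)) iff not (X implies W)) or Z): β-rule — branch into ((X or (not W implies X)) iff not (X implies W))  //  Z.
      branch 1.1 (add ((X or (not W implies X)) iff not (X implies W))):
        ((X or (not W implies X)) iff not (X implies W)): β-rule — branch into (X or (not W implies X)), not (X implies W)  //  not (X or (not W implies X)), not not (X implies W).
          branch 1.1.1 (add (X or (not W implies X)), not (X implies W)):
            not (X implies W): α-rule — add X, not W.
            × closes — contains both X and not X.
          branch 1.1.2 (add not (X or (not W implies X)), not not (X implies W)):
            not (X or (not W implies X)): α-rule — add not X, not (not W implies X).
            not (not W implies X): α-rule — add not W, not X.
            not not (X implies W): β-rule — branch into not X  //  W.
              branch 1.1.2.1 (add not X):
                ○ open, literals {W=0, X=0}.
              branch 1.1.2.2 (add W):
                × closes — contains both W and not W.
      branch 1.2 (add Z):
        ○ open, literals {X=0, Z=1}.
  branch 2 (add not (((X or (not W implies X)) iff not (X implies W)) or Z), not not X):
    not (((X or (not W implies X)) iff not (X implies W)) or Z): α-rule — add not ((X or (not W implies X)) iff not (X implies W)), not Z.
    not ((X or (not W implies X)) iff not (X implies W)): β-rule — branch into (X or (not W implies X)), not not (X implies W)  //  not (X or (not W implies X)), not (X implies W).
      branch 2.1 (add (X or (not W implies X)), not not (X implies W)):
        (X or (not W implies X)): β-rule — branch into X  //  (not W implies X).
          branch 2.1.1 (add X):
            not not (X implies W): β-rule — branch into not X  //  W.
              branch 2.1.1.1 (add not X):
                × closes — contains both X and not X.
              branch 2.1.1.2 (add W):
                ○ open, literals {W=1, X=1, Z=0}.
          branch 2.1.2 (add (not W implies X)):
            not not (X implies W): β-rule — branch into not X  //  W.
              branch 2.1.2.1 (add not X):
                × closes — contains both X and not X.
              branch 2.1.2.2 (add W):
                (not W implies X): β-rule — branch into not not W  //  X.
                  branch 2.1.2.2.1 (add not not W):
                    ○ open, literals {W=1, X=1, Z=0}.
                  branch 2.1.2.2.2 (add X):
                    ○ open, literals {W=1, X=1, Z=0}.
      branch 2.2 (add not (X or (not W implies X)), not (X implies W)):
        not (X or (not W implies X)): α-rule — add not X, not (not W implies X).
        × closes — contains both X and not X.
5 branches closed, 5 open.
Each open branch fixes some atoms; the unmentioned ones are free. Counting distinct full assignments: branch {W=0, X=0} (Y, Z) contributes 4 new; branch {X=0, Z=1} (Y, W) contributes 2 new; branch {W=1, X=1, Z=0} (Y) contributes 2 new; branch {W=1, X=1, Z=0} (Y) contributes 0 new; branch {W=1, X=1, Z=0} (Y) contributes 0 new. Total: 8.

8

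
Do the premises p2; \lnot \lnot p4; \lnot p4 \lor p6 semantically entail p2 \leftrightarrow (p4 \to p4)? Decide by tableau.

Yes

Initial set: {p2; \lnot \lnot p4; (\lnot p4 \lor p6); \lnot (p2 \leftrightarrow (p4 \to p4))}.
\lnot \lnot p4: drop double negation, giving p4.
(\lnot p4 \lor p6): β-rule — branch into \lnot p4  //  p6.
  branch 1 (add \lnot p4):
    × closes — contains both p4 and \lnot p4.
  branch 2 (add p6):
    \lnot (p2 \leftrightarrow (p4 \to p4)): β-rule — branch into p2, \lnot (p4 \to p4)  //  \lnot p2, (p4 \to p4).
      branch 2.1 (add p2, \lnot (p4 \to p4)):
        \lnot (p4 \to p4): α-rule — add p4, \lnot p4.
        × closes — contains both p4 and \lnot p4.
      branch 2.2 (add \lnot p2, (p4 \to p4)):
        × closes — contains both p2 and \lnot p2.
All 3 branches close.
Every branch closed, so the premises entail the conclusion.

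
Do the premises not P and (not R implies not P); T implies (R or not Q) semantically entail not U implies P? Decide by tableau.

Initial set: {(not P and (not R implies not P)); (T implies (R or not Q)); not (not U implies P)}.
(not P and (not R implies not P)): α-rule — add not P, (not R implies not P).
not (not U implies P): α-rule — add not U, not P.
(T implies (R or not Q)): β-rule — branch into not T  //  (R or not Q).
  branch 1 (add not T):
    (not R implies not P): β-rule — branch into not not R  //  not P.
      branch 1.1 (add not not R):
        ○ open, literals {P=0, R=1, T=0, U=0}.
      branch 1.2 (add not P):
        ○ open, literals {P=0, T=0, U=0}.
  branch 2 (add (R or not Q)):
    (not R implies not P): β-rule — branch into not not R  //  not P.
      branch 2.1 (add not not R):
        (R or not Q): β-rule — branch into R  //  not Q.
          branch 2.1.1 (add R):
            ○ open, literals {P=0, R=1, U=0}.
          branch 2.1.2 (add not Q):
            ○ open, literals {P=0, Q=0, R=1, U=0}.
      branch 2.2 (add not P):
        (R or not Q): β-rule — branch into R  //  not Q.
          branch 2.2.1 (add R):
            ○ open, literals {P=0, R=1, U=0}.
          branch 2.2.2 (add not Q):
            ○ open, literals {P=0, Q=0, U=0}.
0 branches closed, 6 open.
An open branch gives a countermodel: P=0, R=1, T=0, U=0 (unmentioned atoms arbitrary); the premises hold there but the conclusion fails.

No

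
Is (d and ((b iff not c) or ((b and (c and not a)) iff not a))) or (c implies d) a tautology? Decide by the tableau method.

Not valid

Assume the negation and expand:
Initial set: {not ((d and ((b iff not c) or ((b and (c and not a)) iff not a))) or (c implies d))}.
not ((d and ((b iff not c) or ((b and (c and not a)) iff not a))) or (c implies d)): α-rule — add not (d and ((b iff not c) or ((b and (c and not a)) iff not a))), not (c implies d).
not (c implies d): α-rule — add c, not d.
not (d and ((b iff not c) or ((b and (c and not a)) iff not a))): β-rule — branch into not d  //  not ((b iff not c) or ((b and (c and not a)) iff not a)).
  branch 1 (add not d):
    ○ open, literals {c=1, d=0}.
  branch 2 (add not ((b iff not c) or ((b and (c and not a)) iff not a))):
    not ((b iff not c) or ((b and (c and not a)) iff not a)): α-rule — add not (b iff not c), not ((b and (c and not a)) iff not a).
    not (b iff not c): β-rule — branch into b, not not c  //  not b, not c.
      branch 2.1 (add b, not not c):
        not ((b and (c and not a)) iff not a): β-rule — branch into (b and (c and not a)), not not a  //  not (b and (c and not a)), not a.
          branch 2.1.1 (add (b and (c and not a)), not not a):
            (b and (c and not a)): α-rule — add b, (c and not a).
            (c and not a): α-rule — add c, not a.
            × closes — contains both a and not a.
          branch 2.1.2 (add not (b and (c and not a)), not a):
            not (b and (c and not a)): β-rule — branch into not b  //  not (c and not a).
              branch 2.1.2.1 (add not b):
                × closes — contains both b and not b.
              branch 2.1.2.2 (add not (c and not a)):
                not (c and not a): β-rule — branch into not c  //  not not a.
                  branch 2.1.2.2.1 (add not c):
                    × closes — contains both c and not c.
                  branch 2.1.2.2.2 (add not not a):
                    × closes — contains both a and not a.
      branch 2.2 (add not b, not c):
        × closes — contains both c and not c.
5 branches closed, 1 open.
An open branch gives a countermodel: c=1, d=0 (unmentioned atoms arbitrary); under it the original formula is false.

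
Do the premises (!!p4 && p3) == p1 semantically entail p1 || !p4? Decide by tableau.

Initial set: {((!!p4 && p3) == p1); !(p1 || !p4)}.
!(p1 || !p4): α-rule — add !p1, !!p4.
((!!p4 && p3) == p1): β-rule — branch into (!!p4 && p3), p1  //  !(!!p4 && p3), !p1.
  branch 1 (add (!!p4 && p3), p1):
    × closes — contains both p1 and !p1.
  branch 2 (add !(!!p4 && p3), !p1):
    !(!!p4 && p3): β-rule — branch into !!!p4  //  !p3.
      branch 2.1 (add !!!p4):
        !!!p4: drop double negation, giving !p4.
        × closes — contains both p4 and !p4.
      branch 2.2 (add !p3):
        ○ open, literals {p1=F, p3=F, p4=T}.
2 branches closed, 1 open.
An open branch gives a countermodel: p1=F, p3=F, p4=T (unmentioned atoms arbitrary); the premises hold there but the conclusion fails.

No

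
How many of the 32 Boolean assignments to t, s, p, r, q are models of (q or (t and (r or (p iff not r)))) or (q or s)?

Initial set: {((q or (t and (r or (p iff not r)))) or (q or s))}.
((q or (t and (r or (p iff not r)))) or (q or s)): β-rule — branch into (q or (t and (r or (p iff not r))))  //  (q or s).
  branch 1 (add (q or (t and (r or (p iff not r))))):
    (q or (t and (r or (p iff not r)))): β-rule — branch into q  //  (t and (r or (p iff not r))).
      branch 1.1 (add q):
        ○ open, literals {q=T}.
      branch 1.2 (add (t and (r or (p iff not r)))):
        (t and (r or (p iff not r))): α-rule — add t, (r or (p iff not r)).
        (r or (p iff not r)): β-rule — branch into r  //  (p iff not r).
          branch 1.2.1 (add r):
            ○ open, literals {r=T, t=T}.
          branch 1.2.2 (add (p iff not r)):
            (p iff not r): β-rule — branch into p, not r  //  not p, not not r.
              branch 1.2.2.1 (add p, not r):
                ○ open, literals {p=T, r=F, t=T}.
              branch 1.2.2.2 (add not p, not not r):
                ○ open, literals {p=F, r=T, t=T}.
  branch 2 (add (q or s)):
    (q or s): β-rule — branch into q  //  s.
      branch 2.1 (add q):
        ○ open, literals {q=T}.
      branch 2.2 (add s):
        ○ open, literals {s=T}.
0 branches closed, 6 open.
Each open branch fixes some atoms; the unmentioned ones are free. Counting distinct full assignments: branch {q=T} (t, s, p, r) contributes 16 new; branch {r=T, t=T} (s, p, q) contributes 4 new; branch {p=T, r=F, t=T} (s, q) contributes 2 new; branch {p=F, r=T, t=T} (s, q) contributes 0 new; branch {q=T} (t, s, p, r) contributes 0 new; branch {s=T} (t, p, r, q) contributes 5 new. Total: 27.

27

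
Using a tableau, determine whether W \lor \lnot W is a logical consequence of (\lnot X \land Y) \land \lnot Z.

Initial set: {((\lnot X \land Y) \land \lnot Z); \lnot (W \lor \lnot W)}.
((\lnot X \land Y) \land \lnot Z): α-rule — add (\lnot X \land Y), \lnot Z.
\lnot (W \lor \lnot W): α-rule — add \lnot W, \lnot \lnot W.
× closes — contains both W and \lnot W.
All 1 branch closes.
Every branch closed, so the premises entail the conclusion.

Yes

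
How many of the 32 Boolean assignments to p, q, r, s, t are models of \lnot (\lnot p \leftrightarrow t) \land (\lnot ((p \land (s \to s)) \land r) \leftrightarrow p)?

4

Initial set: {(\lnot (\lnot p \leftrightarrow t) \land (\lnot ((p \land (s \to s)) \land r) \leftrightarrow p))}.
(\lnot (\lnot p \leftrightarrow t) \land (\lnot ((p \land (s \to s)) \land r) \leftrightarrow p)): α-rule — add \lnot (\lnot p \leftrightarrow t), (\lnot ((p \land (s \to s)) \land r) \leftrightarrow p).
\lnot (\lnot p \leftrightarrow t): β-rule — branch into \lnot p, \lnot t  //  \lnot \lnot p, t.
  branch 1 (add \lnot p, \lnot t):
    (\lnot ((p \land (s \to s)) \land r) \leftrightarrow p): β-rule — branch into \lnot ((p \land (s \to s)) \land r), p  //  \lnot \lnot ((p \land (s \to s)) \land r), \lnot p.
      branch 1.1 (add \lnot ((p \land (s \to s)) \land r), p):
        × closes — contains both p and \lnot p.
      branch 1.2 (add \lnot \lnot ((p \land (s \to s)) \land r), \lnot p):
        \lnot \lnot ((p \land (s \to s)) \land r): α-rule — add (p \land (s \to s)), r.
        (p \land (s \to s)): α-rule — add p, (s \to s).
        × closes — contains both p and \lnot p.
  branch 2 (add \lnot \lnot p, t):
    (\lnot ((p \land (s \to s)) \land r) \leftrightarrow p): β-rule — branch into \lnot ((p \land (s \to s)) \land r), p  //  \lnot \lnot ((p \land (s \to s)) \land r), \lnot p.
      branch 2.1 (add \lnot ((p \land (s \to s)) \land r), p):
        \lnot ((p \land (s \to s)) \land r): β-rule — branch into \lnot (p \land (s \to s))  //  \lnot r.
          branch 2.1.1 (add \lnot (p \land (s \to s))):
            \lnot (p \land (s \to s)): β-rule — branch into \lnot p  //  \lnot (s \to s).
              branch 2.1.1.1 (add \lnot p):
                × closes — contains both p and \lnot p.
              branch 2.1.1.2 (add \lnot (s \to s)):
                \lnot (s \to s): α-rule — add s, \lnot s.
                × closes — contains both s and \lnot s.
          branch 2.1.2 (add \lnot r):
            ○ open, literals {p=T, r=F, t=T}.
      branch 2.2 (add \lnot \lnot ((p \land (s \to s)) \land r), \lnot p):
        × closes — contains both p and \lnot p.
5 branches closed, 1 open.
Each open branch fixes some atoms; the unmentioned ones are free. Counting distinct full assignments: branch {p=T, r=F, t=T} (q, s) contributes 4 new. Total: 4.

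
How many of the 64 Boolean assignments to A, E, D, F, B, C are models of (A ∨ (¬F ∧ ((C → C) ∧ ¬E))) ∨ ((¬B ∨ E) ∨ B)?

64

Initial set: {((A ∨ (¬F ∧ ((C → C) ∧ ¬E))) ∨ ((¬B ∨ E) ∨ B))}.
((A ∨ (¬F ∧ ((C → C) ∧ ¬E))) ∨ ((¬B ∨ E) ∨ B)): β-rule — branch into (A ∨ (¬F ∧ ((C → C) ∧ ¬E)))  //  ((¬B ∨ E) ∨ B).
  branch 1 (add (A ∨ (¬F ∧ ((C → C) ∧ ¬E)))):
    (A ∨ (¬F ∧ ((C → C) ∧ ¬E))): β-rule — branch into A  //  (¬F ∧ ((C → C) ∧ ¬E)).
      branch 1.1 (add A):
        ○ open, literals {A=true}.
      branch 1.2 (add (¬F ∧ ((C → C) ∧ ¬E))):
        (¬F ∧ ((C → C) ∧ ¬E)): α-rule — add ¬F, ((C → C) ∧ ¬E).
        ((C → C) ∧ ¬E): α-rule — add (C → C), ¬E.
        (C → C): β-rule — branch into ¬C  //  C.
          branch 1.2.1 (add ¬C):
            ○ open, literals {C=false, E=false, F=false}.
          branch 1.2.2 (add C):
            ○ open, literals {C=true, E=false, F=false}.
  branch 2 (add ((¬B ∨ E) ∨ B)):
    ((¬B ∨ E) ∨ B): β-rule — branch into (¬B ∨ E)  //  B.
      branch 2.1 (add (¬B ∨ E)):
        (¬B ∨ E): β-rule — branch into ¬B  //  E.
          branch 2.1.1 (add ¬B):
            ○ open, literals {B=false}.
          branch 2.1.2 (add E):
            ○ open, literals {E=true}.
      branch 2.2 (add B):
        ○ open, literals {B=true}.
0 branches closed, 6 open.
Each open branch fixes some atoms; the unmentioned ones are free. Counting distinct full assignments: branch {A=true} (E, D, F, B, C) contributes 32 new; branch {C=false, E=false, F=false} (A, D, B) contributes 4 new; branch {C=true, E=false, F=false} (A, D, B) contributes 4 new; branch {B=false} (A, E, D, F, C) contributes 12 new; branch {E=true} (A, D, F, B, C) contributes 8 new; branch {B=true} (A, E, D, F, C) contributes 4 new. Total: 64.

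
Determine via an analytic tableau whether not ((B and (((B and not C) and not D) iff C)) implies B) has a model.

Unsatisfiable

Initial set: {not ((B and (((B and not C) and not D) iff C)) implies B)}.
not ((B and (((B and not C) and not D) iff C)) implies B): α-rule — add (B and (((B and not C) and not D) iff C)), not B.
(B and (((B and not C) and not D) iff C)): α-rule — add B, (((B and not C) and not D) iff C).
× closes — contains both B and not B.
All 1 branch closes.
Every branch closed; the formula is unsatisfiable.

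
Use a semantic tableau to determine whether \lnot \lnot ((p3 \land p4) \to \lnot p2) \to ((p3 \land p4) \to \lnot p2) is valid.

Assume the negation and expand:
Initial set: {\lnot (\lnot \lnot ((p3 \land p4) \to \lnot p2) \to ((p3 \land p4) \to \lnot p2))}.
\lnot (\lnot \lnot ((p3 \land p4) \to \lnot p2) \to ((p3 \land p4) \to \lnot p2)): α-rule — add \lnot \lnot ((p3 \land p4) \to \lnot p2), \lnot ((p3 \land p4) \to \lnot p2).
\lnot \lnot ((p3 \land p4) \to \lnot p2): drop double negation, giving ((p3 \land p4) \to \lnot p2).
\lnot ((p3 \land p4) \to \lnot p2): α-rule — add (p3 \land p4), \lnot \lnot p2.
(p3 \land p4): α-rule — add p3, p4.
((p3 \land p4) \to \lnot p2): β-rule — branch into \lnot (p3 \land p4)  //  \lnot p2.
  branch 1 (add \lnot (p3 \land p4)):
    \lnot (p3 \land p4): β-rule — branch into \lnot p3  //  \lnot p4.
      branch 1.1 (add \lnot p3):
        × closes — contains both p3 and \lnot p3.
      branch 1.2 (add \lnot p4):
        × closes — contains both p4 and \lnot p4.
  branch 2 (add \lnot p2):
    × closes — contains both p2 and \lnot p2.
All 3 branches close.
Every branch closed, so the negation is unsatisfiable and the formula is valid.

Valid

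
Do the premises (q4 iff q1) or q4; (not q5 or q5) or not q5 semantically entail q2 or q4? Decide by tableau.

Initial set: {((q4 iff q1) or q4); ((not q5 or q5) or not q5); not (q2 or q4)}.
not (q2 or q4): α-rule — add not q2, not q4.
((q4 iff q1) or q4): β-rule — branch into (q4 iff q1)  //  q4.
  branch 1 (add (q4 iff q1)):
    ((not q5 or q5) or not q5): β-rule — branch into (not q5 or q5)  //  not q5.
      branch 1.1 (add (not q5 or q5)):
        (q4 iff q1): β-rule — branch into q4, q1  //  not q4, not q1.
          branch 1.1.1 (add q4, q1):
            × closes — contains both q4 and not q4.
          branch 1.1.2 (add not q4, not q1):
            (not q5 or q5): β-rule — branch into not q5  //  q5.
              branch 1.1.2.1 (add not q5):
                ○ open, literals {q1=F, q2=F, q4=F, q5=F}.
              branch 1.1.2.2 (add q5):
                ○ open, literals {q1=F, q2=F, q4=F, q5=T}.
      branch 1.2 (add not q5):
        (q4 iff q1): β-rule — branch into q4, q1  //  not q4, not q1.
          branch 1.2.1 (add q4, q1):
            × closes — contains both q4 and not q4.
          branch 1.2.2 (add not q4, not q1):
            ○ open, literals {q1=F, q2=F, q4=F, q5=F}.
  branch 2 (add q4):
    × closes — contains both q4 and not q4.
3 branches closed, 3 open.
An open branch gives a countermodel: q1=F, q2=F, q4=F, q5=F (unmentioned atoms arbitrary); the premises hold there but the conclusion fails.

No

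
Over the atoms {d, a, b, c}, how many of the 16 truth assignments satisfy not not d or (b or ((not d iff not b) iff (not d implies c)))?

14

Initial set: {(not not d or (b or ((not d iff not b) iff (not d implies c))))}.
(not not d or (b or ((not d iff not b) iff (not d implies c)))): β-rule — branch into not not d  //  (b or ((not d iff not b) iff (not d implies c))).
  branch 1 (add not not d):
    not not d: drop double negation, giving d.
    ○ open, literals {d=1}.
  branch 2 (add (b or ((not d iff not b) iff (not d implies c)))):
    (b or ((not d iff not b) iff (not d implies c))): β-rule — branch into b  //  ((not d iff not b) iff (not d implies c)).
      branch 2.1 (add b):
        ○ open, literals {b=1}.
      branch 2.2 (add ((not d iff not b) iff (not d implies c))):
        ((not d iff not b) iff (not d implies c)): β-rule — branch into (not d iff not b), (not d implies c)  //  not (not d iff not b), not (not d implies c).
          branch 2.2.1 (add (not d iff not b), (not d implies c)):
            (not d iff not b): β-rule — branch into not d, not b  //  not not d, not not b.
              branch 2.2.1.1 (add not d, not b):
                (not d implies c): β-rule — branch into not not d  //  c.
                  branch 2.2.1.1.1 (add not not d):
                    × closes — contains both d and not d.
                  branch 2.2.1.1.2 (add c):
                    ○ open, literals {b=0, c=1, d=0}.
              branch 2.2.1.2 (add not not d, not not b):
                (not d implies c): β-rule — branch into not not d  //  c.
                  branch 2.2.1.2.1 (add not not d):
                    ○ open, literals {b=1, d=1}.
                  branch 2.2.1.2.2 (add c):
                    ○ open, literals {b=1, c=1, d=1}.
          branch 2.2.2 (add not (not d iff not b), not (not d implies c)):
            not (not d implies c): α-rule — add not d, not c.
            not (not d iff not b): β-rule — branch into not d, not not b  //  not not d, not b.
              branch 2.2.2.1 (add not d, not not b):
                ○ open, literals {b=1, c=0, d=0}.
              branch 2.2.2.2 (add not not d, not b):
                × closes — contains both d and not d.
2 branches closed, 6 open.
Each open branch fixes some atoms; the unmentioned ones are free. Counting distinct full assignments: branch {d=1} (a, b, c) contributes 8 new; branch {b=1} (d, a, c) contributes 4 new; branch {b=0, c=1, d=0} (a) contributes 2 new; branch {b=1, d=1} (a, c) contributes 0 new; branch {b=1, c=1, d=1} (a) contributes 0 new; branch {b=1, c=0, d=0} (a) contributes 0 new. Total: 14.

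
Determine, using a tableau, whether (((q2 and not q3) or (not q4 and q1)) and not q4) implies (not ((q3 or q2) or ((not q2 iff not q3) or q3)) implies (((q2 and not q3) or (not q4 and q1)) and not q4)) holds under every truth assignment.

Assume the negation and expand:
Initial set: {not ((((q2 and not q3) or (not q4 and q1)) and not q4) implies (not ((q3 or q2) or ((not q2 iff not q3) or q3)) implies (((q2 and not q3) or (not q4 and q1)) and not q4)))}.
not ((((q2 and not q3) or (not q4 and q1)) and not q4) implies (not ((q3 or q2) or ((not q2 iff not q3) or q3)) implies (((q2 and not q3) or (not q4 and q1)) and not q4))): α-rule — add (((q2 and not q3) or (not q4 and q1)) and not q4), not (not ((q3 or q2) or ((not q2 iff not q3) or q3)) implies (((q2 and not q3) or (not q4 and q1)) and not q4)).
(((q2 and not q3) or (not q4 and q1)) and not q4): α-rule — add ((q2 and not q3) or (not q4 and q1)), not q4.
not (not ((q3 or q2) or ((not q2 iff not q3) or q3)) implies (((q2 and not q3) or (not q4 and q1)) and not q4)): α-rule — add not ((q3 or q2) or ((not q2 iff not q3) or q3)), not (((q2 and not q3) or (not q4 and q1)) and not q4).
not ((q3 or q2) or ((not q2 iff not q3) or q3)): α-rule — add not (q3 or q2), not ((not q2 iff not q3) or q3).
not (q3 or q2): α-rule — add not q3, not q2.
not ((not q2 iff not q3) or q3): α-rule — add not (not q2 iff not q3), not q3.
((q2 and not q3) or (not q4 and q1)): β-rule — branch into (q2 and not q3)  //  (not q4 and q1).
  branch 1 (add (q2 and not q3)):
    (q2 and not q3): α-rule — add q2, not q3.
    × closes — contains both q2 and not q2.
  branch 2 (add (not q4 and q1)):
    (not q4 and q1): α-rule — add not q4, q1.
    not (((q2 and not q3) or (not q4 and q1)) and not q4): β-rule — branch into not ((q2 and not q3) or (not q4 and q1))  //  not not q4.
      branch 2.1 (add not ((q2 and not q3) or (not q4 and q1))):
        not ((q2 and not q3) or (not q4 and q1)): α-rule — add not (q2 and not q3), not (not q4 and q1).
        not (not q2 iff not q3): β-rule — branch into not q2, not not q3  //  not not q2, not q3.
          branch 2.1.1 (add not q2, not not q3):
            × closes — contains both q3 and not q3.
          branch 2.1.2 (add not not q2, not q3):
            × closes — contains both q2 and not q2.
      branch 2.2 (add not not q4):
        × closes — contains both q4 and not q4.
All 4 branches close.
Every branch closed, so the negation is unsatisfiable and the formula is valid.

Valid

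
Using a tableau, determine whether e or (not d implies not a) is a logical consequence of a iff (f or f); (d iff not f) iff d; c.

Initial set: {T (a iff (f or f)); T ((d iff not f) iff d); T c; F (e or (not d implies not a))}.
F (e or (not d implies not a)): α-rule — add F e, F (not d implies not a).
F (not d implies not a): α-rule — add T not d, F not a.
T (a iff (f or f)): β-rule — branch into T a, T (f or f)  //  F a, F (f or f).
  branch 1 (add T a, T (f or f)):
    T ((d iff not f) iff d): β-rule — branch into T (d iff not f), T d  //  F (d iff not f), F d.
      branch 1.1 (add T (d iff not f), T d):
        × closes — contains both d and not d.
      branch 1.2 (add F (d iff not f), F d):
        T (f or f): β-rule — branch into T f  //  T f.
          branch 1.2.1 (add T f):
            F (d iff not f): β-rule — branch into T d, F not f  //  F d, T not f.
              branch 1.2.1.1 (add T d, F not f):
                × closes — contains both d and not d.
              branch 1.2.1.2 (add F d, T not f):
                × closes — contains both f and not f.
          branch 1.2.2 (add T f):
            F (d iff not f): β-rule — branch into T d, F not f  //  F d, T not f.
              branch 1.2.2.1 (add T d, F not f):
                × closes — contains both d and not d.
              branch 1.2.2.2 (add F d, T not f):
                × closes — contains both f and not f.
  branch 2 (add F a, F (f or f)):
    × closes — contains both a and not a.
All 6 branches close.
Every branch closed, so the premises entail the conclusion.

Yes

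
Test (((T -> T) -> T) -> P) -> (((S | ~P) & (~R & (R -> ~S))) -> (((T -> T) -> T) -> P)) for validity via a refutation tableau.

Assume the negation and expand:
Initial set: {~((((T -> T) -> T) -> P) -> (((S | ~P) & (~R & (R -> ~S))) -> (((T -> T) -> T) -> P)))}.
~((((T -> T) -> T) -> P) -> (((S | ~P) & (~R & (R -> ~S))) -> (((T -> T) -> T) -> P))): α-rule — add (((T -> T) -> T) -> P), ~(((S | ~P) & (~R & (R -> ~S))) -> (((T -> T) -> T) -> P)).
~(((S | ~P) & (~R & (R -> ~S))) -> (((T -> T) -> T) -> P)): α-rule — add ((S | ~P) & (~R & (R -> ~S))), ~(((T -> T) -> T) -> P).
((S | ~P) & (~R & (R -> ~S))): α-rule — add (S | ~P), (~R & (R -> ~S)).
~(((T -> T) -> T) -> P): α-rule — add ((T -> T) -> T), ~P.
(~R & (R -> ~S)): α-rule — add ~R, (R -> ~S).
(((T -> T) -> T) -> P): β-rule — branch into ~((T -> T) -> T)  //  P.
  branch 1 (add ~((T -> T) -> T)):
    ~((T -> T) -> T): α-rule — add (T -> T), ~T.
    (S | ~P): β-rule — branch into S  //  ~P.
      branch 1.1 (add S):
        ((T -> T) -> T): β-rule — branch into ~(T -> T)  //  T.
          branch 1.1.1 (add ~(T -> T)):
            ~(T -> T): α-rule — add T, ~T.
            × closes — contains both T and ~T.
          branch 1.1.2 (add T):
            × closes — contains both T and ~T.
      branch 1.2 (add ~P):
        ((T -> T) -> T): β-rule — branch into ~(T -> T)  //  T.
          branch 1.2.1 (add ~(T -> T)):
            ~(T -> T): α-rule — add T, ~T.
            × closes — contains both T and ~T.
          branch 1.2.2 (add T):
            × closes — contains both T and ~T.
  branch 2 (add P):
    × closes — contains both P and ~P.
All 5 branches close.
Every branch closed, so the negation is unsatisfiable and the formula is valid.

Valid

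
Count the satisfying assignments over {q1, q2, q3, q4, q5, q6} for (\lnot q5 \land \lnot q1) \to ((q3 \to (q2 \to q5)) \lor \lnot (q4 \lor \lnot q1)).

Initial set: {T ((\lnot q5 \land \lnot q1) \to ((q3 \to (q2 \to q5)) \lor \lnot (q4 \lor \lnot q1)))}.
T ((\lnot q5 \land \lnot q1) \to ((q3 \to (q2 \to q5)) \lor \lnot (q4 \lor \lnot q1))): β-rule — branch into F (\lnot q5 \land \lnot q1)  //  T ((q3 \to (q2 \to q5)) \lor \lnot (q4 \lor \lnot q1)).
  branch 1 (add F (\lnot q5 \land \lnot q1)):
    F (\lnot q5 \land \lnot q1): β-rule — branch into F \lnot q5  //  F \lnot q1.
      branch 1.1 (add F \lnot q5):
        ○ open, literals {q5=1}.
      branch 1.2 (add F \lnot q1):
        ○ open, literals {q1=1}.
  branch 2 (add T ((q3 \to (q2 \to q5)) \lor \lnot (q4 \lor \lnot q1))):
    T ((q3 \to (q2 \to q5)) \lor \lnot (q4 \lor \lnot q1)): β-rule — branch into T (q3 \to (q2 \to q5))  //  T \lnot (q4 \lor \lnot q1).
      branch 2.1 (add T (q3 \to (q2 \to q5))):
        T (q3 \to (q2 \to q5)): β-rule — branch into F q3  //  T (q2 \to q5).
          branch 2.1.1 (add F q3):
            ○ open, literals {q3=0}.
          branch 2.1.2 (add T (q2 \to q5)):
            T (q2 \to q5): β-rule — branch into F q2  //  T q5.
              branch 2.1.2.1 (add F q2):
                ○ open, literals {q2=0}.
              branch 2.1.2.2 (add T q5):
                ○ open, literals {q5=1}.
      branch 2.2 (add T \lnot (q4 \lor \lnot q1)):
        T \lnot (q4 \lor \lnot q1): α-rule — add F q4, F \lnot q1.
        ○ open, literals {q1=1, q4=0}.
0 branches closed, 6 open.
Each open branch fixes some atoms; the unmentioned ones are free. Counting distinct full assignments: branch {q5=1} (q1, q2, q3, q4, q6) contributes 32 new; branch {q1=1} (q2, q3, q4, q5, q6) contributes 16 new; branch {q3=0} (q1, q2, q4, q5, q6) contributes 8 new; branch {q2=0} (q1, q3, q4, q5, q6) contributes 4 new; branch {q5=1} (q1, q2, q3, q4, q6) contributes 0 new; branch {q1=1, q4=0} (q2, q3, q5, q6) contributes 0 new. Total: 60.

60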